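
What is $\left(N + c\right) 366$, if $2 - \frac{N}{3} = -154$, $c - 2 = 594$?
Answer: $389424$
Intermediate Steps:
$c = 596$ ($c = 2 + 594 = 596$)
$N = 468$ ($N = 6 - -462 = 6 + 462 = 468$)
$\left(N + c\right) 366 = \left(468 + 596\right) 366 = 1064 \cdot 366 = 389424$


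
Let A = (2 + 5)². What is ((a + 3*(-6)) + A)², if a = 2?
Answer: 1089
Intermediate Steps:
A = 49 (A = 7² = 49)
((a + 3*(-6)) + A)² = ((2 + 3*(-6)) + 49)² = ((2 - 18) + 49)² = (-16 + 49)² = 33² = 1089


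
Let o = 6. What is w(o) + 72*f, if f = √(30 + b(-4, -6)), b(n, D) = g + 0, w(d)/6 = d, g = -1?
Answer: 36 + 72*√29 ≈ 423.73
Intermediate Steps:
w(d) = 6*d
b(n, D) = -1 (b(n, D) = -1 + 0 = -1)
f = √29 (f = √(30 - 1) = √29 ≈ 5.3852)
w(o) + 72*f = 6*6 + 72*√29 = 36 + 72*√29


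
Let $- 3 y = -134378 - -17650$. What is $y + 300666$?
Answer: $\frac{1018726}{3} \approx 3.3958 \cdot 10^{5}$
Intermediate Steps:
$y = \frac{116728}{3}$ ($y = - \frac{-134378 - -17650}{3} = - \frac{-134378 + 17650}{3} = \left(- \frac{1}{3}\right) \left(-116728\right) = \frac{116728}{3} \approx 38909.0$)
$y + 300666 = \frac{116728}{3} + 300666 = \frac{1018726}{3}$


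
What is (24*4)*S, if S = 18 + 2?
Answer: 1920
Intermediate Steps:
S = 20
(24*4)*S = (24*4)*20 = 96*20 = 1920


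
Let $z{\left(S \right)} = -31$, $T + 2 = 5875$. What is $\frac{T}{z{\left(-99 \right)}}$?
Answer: $- \frac{5873}{31} \approx -189.45$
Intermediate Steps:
$T = 5873$ ($T = -2 + 5875 = 5873$)
$\frac{T}{z{\left(-99 \right)}} = \frac{5873}{-31} = 5873 \left(- \frac{1}{31}\right) = - \frac{5873}{31}$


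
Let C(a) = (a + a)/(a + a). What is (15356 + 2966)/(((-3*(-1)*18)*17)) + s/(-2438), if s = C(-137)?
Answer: 22334059/1119042 ≈ 19.958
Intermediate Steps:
C(a) = 1 (C(a) = (2*a)/((2*a)) = (2*a)*(1/(2*a)) = 1)
s = 1
(15356 + 2966)/(((-3*(-1)*18)*17)) + s/(-2438) = (15356 + 2966)/(((-3*(-1)*18)*17)) + 1/(-2438) = 18322/(((3*18)*17)) + 1*(-1/2438) = 18322/((54*17)) - 1/2438 = 18322/918 - 1/2438 = 18322*(1/918) - 1/2438 = 9161/459 - 1/2438 = 22334059/1119042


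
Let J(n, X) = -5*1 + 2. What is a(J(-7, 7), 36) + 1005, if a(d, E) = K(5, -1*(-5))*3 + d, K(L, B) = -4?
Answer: 990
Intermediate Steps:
J(n, X) = -3 (J(n, X) = -5 + 2 = -3)
a(d, E) = -12 + d (a(d, E) = -4*3 + d = -12 + d)
a(J(-7, 7), 36) + 1005 = (-12 - 3) + 1005 = -15 + 1005 = 990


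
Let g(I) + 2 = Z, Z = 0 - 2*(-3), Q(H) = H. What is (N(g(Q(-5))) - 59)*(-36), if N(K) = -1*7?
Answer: 2376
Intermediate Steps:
Z = 6 (Z = 0 + 6 = 6)
g(I) = 4 (g(I) = -2 + 6 = 4)
N(K) = -7
(N(g(Q(-5))) - 59)*(-36) = (-7 - 59)*(-36) = -66*(-36) = 2376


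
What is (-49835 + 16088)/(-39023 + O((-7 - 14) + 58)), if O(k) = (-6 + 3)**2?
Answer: 33747/39014 ≈ 0.86500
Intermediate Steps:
O(k) = 9 (O(k) = (-3)**2 = 9)
(-49835 + 16088)/(-39023 + O((-7 - 14) + 58)) = (-49835 + 16088)/(-39023 + 9) = -33747/(-39014) = -33747*(-1/39014) = 33747/39014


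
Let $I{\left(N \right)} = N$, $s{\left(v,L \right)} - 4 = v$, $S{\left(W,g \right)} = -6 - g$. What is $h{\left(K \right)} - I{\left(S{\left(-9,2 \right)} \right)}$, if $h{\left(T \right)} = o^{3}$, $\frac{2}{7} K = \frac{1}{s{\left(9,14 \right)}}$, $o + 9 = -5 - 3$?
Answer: $-4905$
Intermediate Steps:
$s{\left(v,L \right)} = 4 + v$
$o = -17$ ($o = -9 - 8 = -17$)
$K = \frac{7}{26}$ ($K = \frac{7}{2 \left(4 + 9\right)} = \frac{7}{2 \cdot 13} = \frac{7}{2} \cdot \frac{1}{13} = \frac{7}{26} \approx 0.26923$)
$h{\left(T \right)} = -4913$ ($h{\left(T \right)} = \left(-17\right)^{3} = -4913$)
$h{\left(K \right)} - I{\left(S{\left(-9,2 \right)} \right)} = -4913 - \left(-6 - 2\right) = -4913 - -8 = -4913 + 8 = -4905$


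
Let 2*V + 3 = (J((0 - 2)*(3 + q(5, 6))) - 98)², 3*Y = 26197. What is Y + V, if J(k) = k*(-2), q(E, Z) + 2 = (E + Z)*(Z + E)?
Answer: 508685/6 ≈ 84781.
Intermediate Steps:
Y = 26197/3 (Y = (⅓)*26197 = 26197/3 ≈ 8732.3)
q(E, Z) = -2 + (E + Z)² (q(E, Z) = -2 + (E + Z)*(Z + E) = -2 + (E + Z)*(E + Z) = -2 + (E + Z)²)
J(k) = -2*k
V = 152097/2 (V = -3/2 + (-2*(0 - 2)*(3 + (-2 + (5 + 6)²)) - 98)²/2 = -3/2 + (-(-4)*(3 + (-2 + 11²)) - 98)²/2 = -3/2 + (-(-4)*(3 + (-2 + 121)) - 98)²/2 = -3/2 + (-(-4)*(3 + 119) - 98)²/2 = -3/2 + (-(-4)*122 - 98)²/2 = -3/2 + (-2*(-244) - 98)²/2 = -3/2 + (488 - 98)²/2 = -3/2 + (½)*390² = -3/2 + (½)*152100 = -3/2 + 76050 = 152097/2 ≈ 76049.)
Y + V = 26197/3 + 152097/2 = 508685/6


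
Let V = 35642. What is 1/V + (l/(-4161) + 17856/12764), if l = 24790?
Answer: -2157403611661/473245601142 ≈ -4.5587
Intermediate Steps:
1/V + (l/(-4161) + 17856/12764) = 1/35642 + (24790/(-4161) + 17856/12764) = 1/35642 + (24790*(-1/4161) + 17856*(1/12764)) = 1/35642 + (-24790/4161 + 4464/3191) = 1/35642 - 60530186/13277751 = -2157403611661/473245601142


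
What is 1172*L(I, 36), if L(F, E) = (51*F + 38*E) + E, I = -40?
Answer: -745392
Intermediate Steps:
L(F, E) = 39*E + 51*F (L(F, E) = (38*E + 51*F) + E = 39*E + 51*F)
1172*L(I, 36) = 1172*(39*36 + 51*(-40)) = 1172*(1404 - 2040) = 1172*(-636) = -745392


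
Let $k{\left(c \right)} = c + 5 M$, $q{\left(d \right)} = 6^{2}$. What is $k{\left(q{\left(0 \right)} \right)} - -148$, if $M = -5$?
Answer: $159$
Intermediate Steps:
$q{\left(d \right)} = 36$
$k{\left(c \right)} = -25 + c$ ($k{\left(c \right)} = c + 5 \left(-5\right) = c - 25 = -25 + c$)
$k{\left(q{\left(0 \right)} \right)} - -148 = \left(-25 + 36\right) - -148 = 11 + 148 = 159$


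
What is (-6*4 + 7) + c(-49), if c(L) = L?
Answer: -66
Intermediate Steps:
(-6*4 + 7) + c(-49) = (-6*4 + 7) - 49 = (-24 + 7) - 49 = -17 - 49 = -66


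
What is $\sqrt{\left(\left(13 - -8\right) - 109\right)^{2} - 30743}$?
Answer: $i \sqrt{22999} \approx 151.65 i$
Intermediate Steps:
$\sqrt{\left(\left(13 - -8\right) - 109\right)^{2} - 30743} = \sqrt{\left(\left(13 + 8\right) - 109\right)^{2} - 30743} = \sqrt{\left(21 - 109\right)^{2} - 30743} = \sqrt{\left(-88\right)^{2} - 30743} = \sqrt{7744 - 30743} = \sqrt{-22999} = i \sqrt{22999}$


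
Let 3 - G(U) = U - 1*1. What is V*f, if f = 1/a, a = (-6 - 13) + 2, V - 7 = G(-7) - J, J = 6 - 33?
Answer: -45/17 ≈ -2.6471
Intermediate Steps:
G(U) = 4 - U (G(U) = 3 - (U - 1*1) = 3 - (U - 1) = 3 - (-1 + U) = 3 + (1 - U) = 4 - U)
J = -27
V = 45 (V = 7 + ((4 - 1*(-7)) - 1*(-27)) = 7 + ((4 + 7) + 27) = 7 + (11 + 27) = 7 + 38 = 45)
a = -17 (a = -19 + 2 = -17)
f = -1/17 (f = 1/(-17) = -1/17 ≈ -0.058824)
V*f = 45*(-1/17) = -45/17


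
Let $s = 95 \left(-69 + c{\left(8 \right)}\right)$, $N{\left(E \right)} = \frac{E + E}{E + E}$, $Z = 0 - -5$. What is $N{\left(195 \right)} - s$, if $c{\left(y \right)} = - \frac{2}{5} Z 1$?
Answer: $6746$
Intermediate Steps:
$Z = 5$ ($Z = 0 + 5 = 5$)
$N{\left(E \right)} = 1$ ($N{\left(E \right)} = \frac{2 E}{2 E} = 2 E \frac{1}{2 E} = 1$)
$c{\left(y \right)} = -2$ ($c{\left(y \right)} = - \frac{2}{5} \cdot 5 \cdot 1 = \left(-2\right) \frac{1}{5} \cdot 5 \cdot 1 = \left(- \frac{2}{5}\right) 5 \cdot 1 = \left(-2\right) 1 = -2$)
$s = -6745$ ($s = 95 \left(-69 - 2\right) = 95 \left(-71\right) = -6745$)
$N{\left(195 \right)} - s = 1 - -6745 = 1 + 6745 = 6746$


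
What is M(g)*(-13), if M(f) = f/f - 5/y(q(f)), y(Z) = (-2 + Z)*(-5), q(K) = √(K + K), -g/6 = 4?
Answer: -25/2 + I*√3 ≈ -12.5 + 1.732*I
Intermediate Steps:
g = -24 (g = -6*4 = -24)
q(K) = √2*√K (q(K) = √(2*K) = √2*√K)
y(Z) = 10 - 5*Z
M(f) = 1 - 5/(10 - 5*√2*√f) (M(f) = f/f - 5/(10 - 5*√2*√f) = 1 - 5/(10 - 5*√2*√f))
M(g)*(-13) = ((-1 + √2*√(-24))/(-2 + √2*√(-24)))*(-13) = ((-1 + √2*(2*I*√6))/(-2 + √2*(2*I*√6)))*(-13) = ((-1 + 4*I*√3)/(-2 + 4*I*√3))*(-13) = -13*(-1 + 4*I*√3)/(-2 + 4*I*√3)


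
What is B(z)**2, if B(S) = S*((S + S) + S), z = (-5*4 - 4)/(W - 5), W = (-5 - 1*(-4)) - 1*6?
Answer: 144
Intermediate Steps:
W = -7 (W = (-5 + 4) - 6 = -1 - 6 = -7)
z = 2 (z = (-5*4 - 4)/(-7 - 5) = (-20 - 4)/(-12) = -24*(-1/12) = 2)
B(S) = 3*S**2 (B(S) = S*(2*S + S) = S*(3*S) = 3*S**2)
B(z)**2 = (3*2**2)**2 = (3*4)**2 = 12**2 = 144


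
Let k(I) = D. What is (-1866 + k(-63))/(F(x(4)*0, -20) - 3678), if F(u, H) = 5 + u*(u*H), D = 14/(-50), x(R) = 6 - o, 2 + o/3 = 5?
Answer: 46657/91825 ≈ 0.50811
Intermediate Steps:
o = 9 (o = -6 + 3*5 = -6 + 15 = 9)
x(R) = -3 (x(R) = 6 - 1*9 = 6 - 9 = -3)
D = -7/25 (D = 14*(-1/50) = -7/25 ≈ -0.28000)
F(u, H) = 5 + H*u**2 (F(u, H) = 5 + u*(H*u) = 5 + H*u**2)
k(I) = -7/25
(-1866 + k(-63))/(F(x(4)*0, -20) - 3678) = (-1866 - 7/25)/((5 - 20*(-3*0)**2) - 3678) = -46657/(25*((5 - 20*0**2) - 3678)) = -46657/(25*((5 - 20*0) - 3678)) = -46657/(25*((5 + 0) - 3678)) = -46657/(25*(5 - 3678)) = -46657/25/(-3673) = -46657/25*(-1/3673) = 46657/91825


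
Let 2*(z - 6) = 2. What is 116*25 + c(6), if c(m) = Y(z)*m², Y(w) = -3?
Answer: 2792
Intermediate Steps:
z = 7 (z = 6 + (½)*2 = 6 + 1 = 7)
c(m) = -3*m²
116*25 + c(6) = 116*25 - 3*6² = 2900 - 3*36 = 2900 - 108 = 2792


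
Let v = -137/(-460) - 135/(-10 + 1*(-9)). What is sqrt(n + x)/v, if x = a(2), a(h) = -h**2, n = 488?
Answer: 192280/64703 ≈ 2.9717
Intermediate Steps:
x = -4 (x = -1*2**2 = -1*4 = -4)
v = 64703/8740 (v = -137*(-1/460) - 135/(-10 - 9) = 137/460 - 135/(-19) = 137/460 - 135*(-1/19) = 137/460 + 135/19 = 64703/8740 ≈ 7.4031)
sqrt(n + x)/v = sqrt(488 - 4)/(64703/8740) = sqrt(484)*(8740/64703) = 22*(8740/64703) = 192280/64703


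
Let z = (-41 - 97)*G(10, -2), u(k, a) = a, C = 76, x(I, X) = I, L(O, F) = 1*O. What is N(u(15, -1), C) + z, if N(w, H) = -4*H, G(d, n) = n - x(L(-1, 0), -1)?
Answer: -166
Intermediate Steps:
L(O, F) = O
G(d, n) = 1 + n (G(d, n) = n - 1*(-1) = n + 1 = 1 + n)
z = 138 (z = (-41 - 97)*(1 - 2) = -138*(-1) = 138)
N(u(15, -1), C) + z = -4*76 + 138 = -304 + 138 = -166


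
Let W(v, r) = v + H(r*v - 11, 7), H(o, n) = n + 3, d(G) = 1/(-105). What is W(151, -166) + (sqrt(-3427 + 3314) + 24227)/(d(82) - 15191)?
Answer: 254260181/1595056 - 105*I*sqrt(113)/1595056 ≈ 159.41 - 0.00069977*I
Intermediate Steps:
d(G) = -1/105
H(o, n) = 3 + n
W(v, r) = 10 + v (W(v, r) = v + (3 + 7) = v + 10 = 10 + v)
W(151, -166) + (sqrt(-3427 + 3314) + 24227)/(d(82) - 15191) = (10 + 151) + (sqrt(-3427 + 3314) + 24227)/(-1/105 - 15191) = 161 + (sqrt(-113) + 24227)/(-1595056/105) = 161 + (I*sqrt(113) + 24227)*(-105/1595056) = 161 + (24227 + I*sqrt(113))*(-105/1595056) = 161 + (-2543835/1595056 - 105*I*sqrt(113)/1595056) = 254260181/1595056 - 105*I*sqrt(113)/1595056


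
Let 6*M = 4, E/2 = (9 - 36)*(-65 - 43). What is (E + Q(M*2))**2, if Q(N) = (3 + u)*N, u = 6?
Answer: 34152336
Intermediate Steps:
E = 5832 (E = 2*((9 - 36)*(-65 - 43)) = 2*(-27*(-108)) = 2*2916 = 5832)
M = 2/3 (M = (1/6)*4 = 2/3 ≈ 0.66667)
Q(N) = 9*N (Q(N) = (3 + 6)*N = 9*N)
(E + Q(M*2))**2 = (5832 + 9*((2/3)*2))**2 = (5832 + 9*(4/3))**2 = (5832 + 12)**2 = 5844**2 = 34152336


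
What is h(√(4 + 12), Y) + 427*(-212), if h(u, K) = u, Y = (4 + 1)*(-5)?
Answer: -90520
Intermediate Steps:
Y = -25 (Y = 5*(-5) = -25)
h(√(4 + 12), Y) + 427*(-212) = √(4 + 12) + 427*(-212) = √16 - 90524 = 4 - 90524 = -90520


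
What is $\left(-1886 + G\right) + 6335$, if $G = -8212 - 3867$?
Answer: $-7630$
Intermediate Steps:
$G = -12079$ ($G = -8212 - 3867 = -12079$)
$\left(-1886 + G\right) + 6335 = \left(-1886 - 12079\right) + 6335 = -13965 + 6335 = -7630$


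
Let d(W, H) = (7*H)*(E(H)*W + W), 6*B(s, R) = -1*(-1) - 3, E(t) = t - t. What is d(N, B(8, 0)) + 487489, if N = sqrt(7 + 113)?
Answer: 487489 - 14*sqrt(30)/3 ≈ 4.8746e+5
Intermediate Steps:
E(t) = 0
B(s, R) = -1/3 (B(s, R) = (-1*(-1) - 3)/6 = (1 - 3)/6 = (1/6)*(-2) = -1/3)
N = 2*sqrt(30) (N = sqrt(120) = 2*sqrt(30) ≈ 10.954)
d(W, H) = 7*H*W (d(W, H) = (7*H)*(0*W + W) = (7*H)*(0 + W) = (7*H)*W = 7*H*W)
d(N, B(8, 0)) + 487489 = 7*(-1/3)*(2*sqrt(30)) + 487489 = -14*sqrt(30)/3 + 487489 = 487489 - 14*sqrt(30)/3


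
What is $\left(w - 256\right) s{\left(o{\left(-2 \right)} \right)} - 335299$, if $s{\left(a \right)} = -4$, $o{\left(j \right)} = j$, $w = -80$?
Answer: $-333955$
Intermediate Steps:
$\left(w - 256\right) s{\left(o{\left(-2 \right)} \right)} - 335299 = \left(-80 - 256\right) \left(-4\right) - 335299 = \left(-336\right) \left(-4\right) - 335299 = 1344 - 335299 = -333955$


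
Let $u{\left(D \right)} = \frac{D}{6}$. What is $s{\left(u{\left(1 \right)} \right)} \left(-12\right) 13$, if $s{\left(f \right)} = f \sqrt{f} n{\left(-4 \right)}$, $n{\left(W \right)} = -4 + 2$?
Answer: $\frac{26 \sqrt{6}}{3} \approx 21.229$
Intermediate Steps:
$u{\left(D \right)} = \frac{D}{6}$ ($u{\left(D \right)} = D \frac{1}{6} = \frac{D}{6}$)
$n{\left(W \right)} = -2$
$s{\left(f \right)} = - 2 f^{\frac{3}{2}}$ ($s{\left(f \right)} = f \sqrt{f} \left(-2\right) = f^{\frac{3}{2}} \left(-2\right) = - 2 f^{\frac{3}{2}}$)
$s{\left(u{\left(1 \right)} \right)} \left(-12\right) 13 = - 2 \left(\frac{1}{6} \cdot 1\right)^{\frac{3}{2}} \left(-12\right) 13 = - \frac{2}{6 \sqrt{6}} \left(-12\right) 13 = - 2 \frac{\sqrt{6}}{36} \left(-12\right) 13 = - \frac{\sqrt{6}}{18} \left(-12\right) 13 = \frac{2 \sqrt{6}}{3} \cdot 13 = \frac{26 \sqrt{6}}{3}$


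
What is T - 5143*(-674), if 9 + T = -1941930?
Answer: 1524443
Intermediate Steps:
T = -1941939 (T = -9 - 1941930 = -1941939)
T - 5143*(-674) = -1941939 - 5143*(-674) = -1941939 + 3466382 = 1524443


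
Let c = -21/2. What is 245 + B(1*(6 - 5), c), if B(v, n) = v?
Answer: 246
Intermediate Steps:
c = -21/2 (c = -21*½ = -21/2 ≈ -10.500)
245 + B(1*(6 - 5), c) = 245 + 1*(6 - 5) = 245 + 1*1 = 245 + 1 = 246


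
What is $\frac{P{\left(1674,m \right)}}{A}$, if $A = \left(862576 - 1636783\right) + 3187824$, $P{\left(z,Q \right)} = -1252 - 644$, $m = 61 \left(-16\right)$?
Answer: $- \frac{632}{804539} \approx -0.00078554$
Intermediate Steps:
$m = -976$
$P{\left(z,Q \right)} = -1896$ ($P{\left(z,Q \right)} = -1252 - 644 = -1896$)
$A = 2413617$ ($A = -774207 + 3187824 = 2413617$)
$\frac{P{\left(1674,m \right)}}{A} = - \frac{1896}{2413617} = \left(-1896\right) \frac{1}{2413617} = - \frac{632}{804539}$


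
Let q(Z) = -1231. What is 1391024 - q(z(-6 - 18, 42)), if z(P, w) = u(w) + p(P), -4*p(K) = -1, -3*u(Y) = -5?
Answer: 1392255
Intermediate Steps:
u(Y) = 5/3 (u(Y) = -⅓*(-5) = 5/3)
p(K) = ¼ (p(K) = -¼*(-1) = ¼)
z(P, w) = 23/12 (z(P, w) = 5/3 + ¼ = 23/12)
1391024 - q(z(-6 - 18, 42)) = 1391024 - 1*(-1231) = 1391024 + 1231 = 1392255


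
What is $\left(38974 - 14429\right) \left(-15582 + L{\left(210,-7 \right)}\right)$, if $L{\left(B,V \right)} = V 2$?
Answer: $-382803820$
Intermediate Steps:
$L{\left(B,V \right)} = 2 V$
$\left(38974 - 14429\right) \left(-15582 + L{\left(210,-7 \right)}\right) = \left(38974 - 14429\right) \left(-15582 + 2 \left(-7\right)\right) = 24545 \left(-15582 - 14\right) = 24545 \left(-15596\right) = -382803820$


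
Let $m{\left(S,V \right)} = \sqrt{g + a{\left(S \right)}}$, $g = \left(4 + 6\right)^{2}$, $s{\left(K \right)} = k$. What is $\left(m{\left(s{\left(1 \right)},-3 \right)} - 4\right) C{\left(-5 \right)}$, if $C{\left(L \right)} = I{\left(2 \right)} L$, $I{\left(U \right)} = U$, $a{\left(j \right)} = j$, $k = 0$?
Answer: $-60$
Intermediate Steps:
$s{\left(K \right)} = 0$
$g = 100$ ($g = 10^{2} = 100$)
$m{\left(S,V \right)} = \sqrt{100 + S}$
$C{\left(L \right)} = 2 L$
$\left(m{\left(s{\left(1 \right)},-3 \right)} - 4\right) C{\left(-5 \right)} = \left(\sqrt{100 + 0} - 4\right) 2 \left(-5\right) = \left(\sqrt{100} - 4\right) \left(-10\right) = \left(10 - 4\right) \left(-10\right) = 6 \left(-10\right) = -60$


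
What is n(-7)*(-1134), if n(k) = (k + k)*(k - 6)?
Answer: -206388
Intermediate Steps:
n(k) = 2*k*(-6 + k) (n(k) = (2*k)*(-6 + k) = 2*k*(-6 + k))
n(-7)*(-1134) = (2*(-7)*(-6 - 7))*(-1134) = (2*(-7)*(-13))*(-1134) = 182*(-1134) = -206388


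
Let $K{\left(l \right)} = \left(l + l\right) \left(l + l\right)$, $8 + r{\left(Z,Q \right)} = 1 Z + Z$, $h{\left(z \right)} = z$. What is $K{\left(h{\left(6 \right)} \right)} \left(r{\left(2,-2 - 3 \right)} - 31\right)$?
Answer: $-5040$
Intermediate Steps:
$r{\left(Z,Q \right)} = -8 + 2 Z$ ($r{\left(Z,Q \right)} = -8 + \left(1 Z + Z\right) = -8 + \left(Z + Z\right) = -8 + 2 Z$)
$K{\left(l \right)} = 4 l^{2}$ ($K{\left(l \right)} = 2 l 2 l = 4 l^{2}$)
$K{\left(h{\left(6 \right)} \right)} \left(r{\left(2,-2 - 3 \right)} - 31\right) = 4 \cdot 6^{2} \left(\left(-8 + 2 \cdot 2\right) - 31\right) = 4 \cdot 36 \left(\left(-8 + 4\right) - 31\right) = 144 \left(-4 - 31\right) = 144 \left(-35\right) = -5040$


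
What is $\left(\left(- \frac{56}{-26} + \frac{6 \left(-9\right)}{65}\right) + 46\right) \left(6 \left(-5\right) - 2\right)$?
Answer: $- \frac{98432}{65} \approx -1514.3$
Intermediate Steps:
$\left(\left(- \frac{56}{-26} + \frac{6 \left(-9\right)}{65}\right) + 46\right) \left(6 \left(-5\right) - 2\right) = \left(\left(\left(-56\right) \left(- \frac{1}{26}\right) - \frac{54}{65}\right) + 46\right) \left(-30 - 2\right) = \left(\left(\frac{28}{13} - \frac{54}{65}\right) + 46\right) \left(-32\right) = \left(\frac{86}{65} + 46\right) \left(-32\right) = \frac{3076}{65} \left(-32\right) = - \frac{98432}{65}$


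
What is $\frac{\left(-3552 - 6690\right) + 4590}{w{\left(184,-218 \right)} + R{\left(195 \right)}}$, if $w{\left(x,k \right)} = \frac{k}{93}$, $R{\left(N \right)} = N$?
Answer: $- \frac{525636}{17917} \approx -29.337$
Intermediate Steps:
$w{\left(x,k \right)} = \frac{k}{93}$ ($w{\left(x,k \right)} = k \frac{1}{93} = \frac{k}{93}$)
$\frac{\left(-3552 - 6690\right) + 4590}{w{\left(184,-218 \right)} + R{\left(195 \right)}} = \frac{\left(-3552 - 6690\right) + 4590}{\frac{1}{93} \left(-218\right) + 195} = \frac{-10242 + 4590}{- \frac{218}{93} + 195} = - \frac{5652}{\frac{17917}{93}} = \left(-5652\right) \frac{93}{17917} = - \frac{525636}{17917}$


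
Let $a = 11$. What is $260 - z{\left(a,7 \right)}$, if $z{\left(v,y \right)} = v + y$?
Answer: $242$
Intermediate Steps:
$260 - z{\left(a,7 \right)} = 260 - \left(11 + 7\right) = 260 - 18 = 242$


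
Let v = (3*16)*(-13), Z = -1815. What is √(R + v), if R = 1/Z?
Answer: I*√16988415/165 ≈ 24.98*I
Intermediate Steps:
v = -624 (v = 48*(-13) = -624)
R = -1/1815 (R = 1/(-1815) = -1/1815 ≈ -0.00055096)
√(R + v) = √(-1/1815 - 624) = √(-1132561/1815) = I*√16988415/165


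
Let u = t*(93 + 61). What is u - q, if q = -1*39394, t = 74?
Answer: 50790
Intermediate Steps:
q = -39394
u = 11396 (u = 74*(93 + 61) = 74*154 = 11396)
u - q = 11396 - 1*(-39394) = 11396 + 39394 = 50790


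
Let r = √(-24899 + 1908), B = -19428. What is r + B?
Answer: -19428 + I*√22991 ≈ -19428.0 + 151.63*I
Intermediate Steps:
r = I*√22991 (r = √(-22991) = I*√22991 ≈ 151.63*I)
r + B = I*√22991 - 19428 = -19428 + I*√22991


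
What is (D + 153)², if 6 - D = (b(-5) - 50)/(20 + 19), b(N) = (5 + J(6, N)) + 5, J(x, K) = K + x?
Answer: 25600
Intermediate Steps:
b(N) = 16 + N (b(N) = (5 + (N + 6)) + 5 = (5 + (6 + N)) + 5 = (11 + N) + 5 = 16 + N)
D = 7 (D = 6 - ((16 - 5) - 50)/(20 + 19) = 6 - (11 - 50)/39 = 6 - (-39)/39 = 6 - 1*(-1) = 6 + 1 = 7)
(D + 153)² = (7 + 153)² = 160² = 25600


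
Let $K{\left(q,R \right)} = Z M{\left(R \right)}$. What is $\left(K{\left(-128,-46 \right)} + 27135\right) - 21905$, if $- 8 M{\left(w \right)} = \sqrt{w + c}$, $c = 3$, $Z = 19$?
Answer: $5230 - \frac{19 i \sqrt{43}}{8} \approx 5230.0 - 15.574 i$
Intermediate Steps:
$M{\left(w \right)} = - \frac{\sqrt{3 + w}}{8}$ ($M{\left(w \right)} = - \frac{\sqrt{w + 3}}{8} = - \frac{\sqrt{3 + w}}{8}$)
$K{\left(q,R \right)} = - \frac{19 \sqrt{3 + R}}{8}$ ($K{\left(q,R \right)} = 19 \left(- \frac{\sqrt{3 + R}}{8}\right) = - \frac{19 \sqrt{3 + R}}{8}$)
$\left(K{\left(-128,-46 \right)} + 27135\right) - 21905 = \left(- \frac{19 \sqrt{3 - 46}}{8} + 27135\right) - 21905 = \left(- \frac{19 \sqrt{-43}}{8} + 27135\right) - 21905 = \left(- \frac{19 i \sqrt{43}}{8} + 27135\right) - 21905 = \left(27135 - \frac{19 i \sqrt{43}}{8}\right) - 21905 = 5230 - \frac{19 i \sqrt{43}}{8}$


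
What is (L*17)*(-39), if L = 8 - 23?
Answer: 9945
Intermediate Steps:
L = -15
(L*17)*(-39) = -15*17*(-39) = -255*(-39) = 9945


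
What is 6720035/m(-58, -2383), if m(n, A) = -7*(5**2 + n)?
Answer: 960005/33 ≈ 29091.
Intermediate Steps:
m(n, A) = -175 - 7*n (m(n, A) = -7*(25 + n) = -175 - 7*n)
6720035/m(-58, -2383) = 6720035/(-175 - 7*(-58)) = 6720035/(-175 + 406) = 6720035/231 = 6720035*(1/231) = 960005/33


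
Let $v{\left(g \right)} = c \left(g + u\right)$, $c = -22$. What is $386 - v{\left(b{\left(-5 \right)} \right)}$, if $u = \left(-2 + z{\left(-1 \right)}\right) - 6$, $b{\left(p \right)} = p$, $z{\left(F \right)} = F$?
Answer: $78$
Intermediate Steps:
$u = -9$ ($u = \left(-2 - 1\right) - 6 = -3 - 6 = -9$)
$v{\left(g \right)} = 198 - 22 g$ ($v{\left(g \right)} = - 22 \left(g - 9\right) = - 22 \left(-9 + g\right) = 198 - 22 g$)
$386 - v{\left(b{\left(-5 \right)} \right)} = 386 - \left(198 - -110\right) = 386 - \left(198 + 110\right) = 386 - 308 = 78$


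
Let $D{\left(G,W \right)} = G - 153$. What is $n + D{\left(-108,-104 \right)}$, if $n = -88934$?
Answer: $-89195$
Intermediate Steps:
$D{\left(G,W \right)} = -153 + G$ ($D{\left(G,W \right)} = G - 153 = -153 + G$)
$n + D{\left(-108,-104 \right)} = -88934 - 261 = -89195$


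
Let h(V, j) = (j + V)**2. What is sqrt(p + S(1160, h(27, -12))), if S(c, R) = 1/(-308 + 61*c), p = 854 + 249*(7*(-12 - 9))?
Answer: I*sqrt(4928877786479)/11742 ≈ 189.07*I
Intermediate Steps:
h(V, j) = (V + j)**2
p = -35749 (p = 854 + 249*(7*(-21)) = 854 + 249*(-147) = 854 - 36603 = -35749)
sqrt(p + S(1160, h(27, -12))) = sqrt(-35749 + 1/(-308 + 61*1160)) = sqrt(-35749 + 1/(-308 + 70760)) = sqrt(-35749 + 1/70452) = sqrt(-2518588547/70452) = I*sqrt(4928877786479)/11742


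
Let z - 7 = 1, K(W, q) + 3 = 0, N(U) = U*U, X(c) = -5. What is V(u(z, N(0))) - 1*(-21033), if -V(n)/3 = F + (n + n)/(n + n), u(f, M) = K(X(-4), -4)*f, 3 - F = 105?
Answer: 21336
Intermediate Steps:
N(U) = U²
K(W, q) = -3 (K(W, q) = -3 + 0 = -3)
z = 8 (z = 7 + 1 = 8)
F = -102 (F = 3 - 1*105 = 3 - 105 = -102)
u(f, M) = -3*f
V(n) = 303 (V(n) = -3*(-102 + (n + n)/(n + n)) = -3*(-102 + (2*n)/((2*n))) = -3*(-102 + (2*n)*(1/(2*n))) = -3*(-102 + 1) = -3*(-101) = 303)
V(u(z, N(0))) - 1*(-21033) = 303 - 1*(-21033) = 303 + 21033 = 21336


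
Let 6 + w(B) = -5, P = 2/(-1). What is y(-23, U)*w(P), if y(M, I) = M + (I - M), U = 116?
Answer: -1276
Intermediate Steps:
y(M, I) = I
P = -2 (P = 2*(-1) = -2)
w(B) = -11 (w(B) = -6 - 5 = -11)
y(-23, U)*w(P) = 116*(-11) = -1276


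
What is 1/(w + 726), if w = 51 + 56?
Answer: 1/833 ≈ 0.0012005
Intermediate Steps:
w = 107
1/(w + 726) = 1/(107 + 726) = 1/833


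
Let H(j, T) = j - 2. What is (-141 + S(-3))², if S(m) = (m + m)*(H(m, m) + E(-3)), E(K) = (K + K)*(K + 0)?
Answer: 47961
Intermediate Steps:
H(j, T) = -2 + j
E(K) = 2*K² (E(K) = (2*K)*K = 2*K²)
S(m) = 2*m*(16 + m) (S(m) = (m + m)*((-2 + m) + 2*(-3)²) = (2*m)*((-2 + m) + 2*9) = (2*m)*((-2 + m) + 18) = (2*m)*(16 + m) = 2*m*(16 + m))
(-141 + S(-3))² = (-141 + 2*(-3)*(16 - 3))² = (-141 + 2*(-3)*13)² = (-141 - 78)² = (-219)² = 47961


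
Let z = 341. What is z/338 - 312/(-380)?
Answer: 58759/32110 ≈ 1.8299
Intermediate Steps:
z/338 - 312/(-380) = 341/338 - 312/(-380) = 341*(1/338) - 312*(-1/380) = 341/338 + 78/95 = 58759/32110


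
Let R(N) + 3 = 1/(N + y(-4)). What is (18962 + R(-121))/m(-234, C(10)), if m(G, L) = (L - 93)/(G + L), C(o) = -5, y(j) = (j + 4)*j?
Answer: 274137541/5929 ≈ 46237.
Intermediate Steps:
y(j) = j*(4 + j) (y(j) = (4 + j)*j = j*(4 + j))
R(N) = -3 + 1/N (R(N) = -3 + 1/(N - 4*(4 - 4)) = -3 + 1/(N - 4*0) = -3 + 1/(N + 0) = -3 + 1/N)
m(G, L) = (-93 + L)/(G + L)
(18962 + R(-121))/m(-234, C(10)) = (18962 + (-3 + 1/(-121)))/(((-93 - 5)/(-234 - 5))) = (18962 + (-3 - 1/121))/((-98/(-239))) = (18962 - 364/121)/((-1/239*(-98))) = 2294038/(121*(98/239)) = (2294038/121)*(239/98) = 274137541/5929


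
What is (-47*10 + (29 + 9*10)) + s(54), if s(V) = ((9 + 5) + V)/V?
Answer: -9443/27 ≈ -349.74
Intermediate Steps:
s(V) = (14 + V)/V
(-47*10 + (29 + 9*10)) + s(54) = (-47*10 + (29 + 9*10)) + (14 + 54)/54 = (-470 + (29 + 90)) + (1/54)*68 = (-470 + 119) + 34/27 = -351 + 34/27 = -9443/27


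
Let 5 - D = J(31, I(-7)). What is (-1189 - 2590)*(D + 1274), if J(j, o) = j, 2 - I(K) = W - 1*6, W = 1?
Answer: -4716192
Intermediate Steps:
I(K) = 7 (I(K) = 2 - (1 - 1*6) = 2 - (1 - 6) = 2 - 1*(-5) = 2 + 5 = 7)
D = -26 (D = 5 - 1*31 = 5 - 31 = -26)
(-1189 - 2590)*(D + 1274) = (-1189 - 2590)*(-26 + 1274) = -3779*1248 = -4716192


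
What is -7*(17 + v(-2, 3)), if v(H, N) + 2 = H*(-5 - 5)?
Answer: -245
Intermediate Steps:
v(H, N) = -2 - 10*H (v(H, N) = -2 + H*(-5 - 5) = -2 + H*(-10) = -2 - 10*H)
-7*(17 + v(-2, 3)) = -7*(17 + (-2 - 10*(-2))) = -7*(17 + (-2 + 20)) = -7*(17 + 18) = -7*35 = -245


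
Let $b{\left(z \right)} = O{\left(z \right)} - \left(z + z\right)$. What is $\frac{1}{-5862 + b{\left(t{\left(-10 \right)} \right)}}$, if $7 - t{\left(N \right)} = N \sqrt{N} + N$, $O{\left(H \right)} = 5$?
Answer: $\frac{i}{- 5891 i + 20 \sqrt{10}} \approx -0.00016973 + 1.8222 \cdot 10^{-6} i$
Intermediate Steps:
$t{\left(N \right)} = 7 - N - N^{\frac{3}{2}}$ ($t{\left(N \right)} = 7 - \left(N \sqrt{N} + N\right) = 7 - \left(N^{\frac{3}{2}} + N\right) = 7 - \left(N + N^{\frac{3}{2}}\right) = 7 - N - N^{\frac{3}{2}}$)
$b{\left(z \right)} = 5 - 2 z$ ($b{\left(z \right)} = 5 - \left(z + z\right) = 5 - 2 z$)
$\frac{1}{-5862 + b{\left(t{\left(-10 \right)} \right)}} = \frac{1}{-5862 + \left(5 - 2 \left(7 - -10 - \left(-10\right)^{\frac{3}{2}}\right)\right)} = \frac{1}{-5862 + \left(5 - 2 \left(7 + 10 - - 10 i \sqrt{10}\right)\right)} = \frac{1}{-5862 + \left(5 - 2 \left(7 + 10 + 10 i \sqrt{10}\right)\right)} = \frac{1}{-5862 + \left(5 - 2 \left(17 + 10 i \sqrt{10}\right)\right)} = \frac{1}{-5862 - \left(29 + 20 i \sqrt{10}\right)} = \frac{1}{-5891 - 20 i \sqrt{10}}$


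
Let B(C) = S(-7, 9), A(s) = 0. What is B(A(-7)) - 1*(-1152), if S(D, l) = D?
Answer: 1145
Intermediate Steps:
B(C) = -7
B(A(-7)) - 1*(-1152) = -7 - 1*(-1152) = -7 + 1152 = 1145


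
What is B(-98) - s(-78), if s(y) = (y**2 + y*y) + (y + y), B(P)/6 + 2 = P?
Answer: -12612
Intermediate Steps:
B(P) = -12 + 6*P
s(y) = 2*y + 2*y**2 (s(y) = (y**2 + y**2) + 2*y = 2*y**2 + 2*y = 2*y + 2*y**2)
B(-98) - s(-78) = (-12 + 6*(-98)) - 2*(-78)*(1 - 78) = (-12 - 588) - 2*(-78)*(-77) = -600 - 1*12012 = -600 - 12012 = -12612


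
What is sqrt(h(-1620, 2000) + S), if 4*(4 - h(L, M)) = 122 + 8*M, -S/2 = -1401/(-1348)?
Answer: I*sqrt(457521647)/337 ≈ 63.471*I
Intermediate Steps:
S = -1401/674 (S = -(-2802)/(-1348) = -(-2802)*(-1)/1348 = -2*1401/1348 = -1401/674 ≈ -2.0786)
h(L, M) = -53/2 - 2*M (h(L, M) = 4 - (122 + 8*M)/4 = 4 + (-61/2 - 2*M) = -53/2 - 2*M)
sqrt(h(-1620, 2000) + S) = sqrt((-53/2 - 2*2000) - 1401/674) = sqrt((-53/2 - 4000) - 1401/674) = sqrt(-8053/2 - 1401/674) = sqrt(-1357631/337) = I*sqrt(457521647)/337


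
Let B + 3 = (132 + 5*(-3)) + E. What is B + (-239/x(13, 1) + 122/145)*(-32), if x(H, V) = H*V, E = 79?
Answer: 1422013/1885 ≈ 754.38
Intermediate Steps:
B = 193 (B = -3 + ((132 + 5*(-3)) + 79) = -3 + ((132 - 15) + 79) = -3 + (117 + 79) = -3 + 196 = 193)
B + (-239/x(13, 1) + 122/145)*(-32) = 193 + (-239/(13*1) + 122/145)*(-32) = 193 + (-239/13 + 122*(1/145))*(-32) = 193 + (-239*1/13 + 122/145)*(-32) = 193 + (-239/13 + 122/145)*(-32) = 193 - 33069/1885*(-32) = 193 + 1058208/1885 = 1422013/1885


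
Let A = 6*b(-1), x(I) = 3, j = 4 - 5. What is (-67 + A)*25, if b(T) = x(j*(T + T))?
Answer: -1225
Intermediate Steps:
j = -1
b(T) = 3
A = 18 (A = 6*3 = 18)
(-67 + A)*25 = (-67 + 18)*25 = -49*25 = -1225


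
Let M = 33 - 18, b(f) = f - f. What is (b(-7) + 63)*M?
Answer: 945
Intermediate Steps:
b(f) = 0
M = 15
(b(-7) + 63)*M = (0 + 63)*15 = 63*15 = 945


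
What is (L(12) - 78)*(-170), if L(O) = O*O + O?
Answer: -13260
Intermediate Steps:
L(O) = O + O² (L(O) = O² + O = O + O²)
(L(12) - 78)*(-170) = (12*(1 + 12) - 78)*(-170) = (12*13 - 78)*(-170) = (156 - 78)*(-170) = 78*(-170) = -13260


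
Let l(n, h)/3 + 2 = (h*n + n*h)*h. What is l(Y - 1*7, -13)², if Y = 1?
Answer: 37088100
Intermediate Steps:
l(n, h) = -6 + 6*n*h² (l(n, h) = -6 + 3*((h*n + n*h)*h) = -6 + 3*((h*n + h*n)*h) = -6 + 3*((2*h*n)*h) = -6 + 3*(2*n*h²) = -6 + 6*n*h²)
l(Y - 1*7, -13)² = (-6 + 6*(1 - 1*7)*(-13)²)² = (-6 + 6*(1 - 7)*169)² = (-6 + 6*(-6)*169)² = (-6 - 6084)² = (-6090)² = 37088100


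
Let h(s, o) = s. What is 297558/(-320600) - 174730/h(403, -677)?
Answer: -28069176937/64600900 ≈ -434.50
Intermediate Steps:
297558/(-320600) - 174730/h(403, -677) = 297558/(-320600) - 174730/403 = 297558*(-1/320600) - 174730*1/403 = -148779/160300 - 174730/403 = -28069176937/64600900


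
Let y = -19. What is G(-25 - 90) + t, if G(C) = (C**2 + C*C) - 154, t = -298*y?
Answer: 31958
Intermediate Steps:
t = 5662 (t = -298*(-19) = 5662)
G(C) = -154 + 2*C**2 (G(C) = (C**2 + C**2) - 154 = 2*C**2 - 154 = -154 + 2*C**2)
G(-25 - 90) + t = (-154 + 2*(-25 - 90)**2) + 5662 = (-154 + 2*(-115)**2) + 5662 = (-154 + 2*13225) + 5662 = (-154 + 26450) + 5662 = 26296 + 5662 = 31958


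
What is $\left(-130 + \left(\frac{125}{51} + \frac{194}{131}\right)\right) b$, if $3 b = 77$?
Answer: $- \frac{64854097}{20043} \approx -3235.7$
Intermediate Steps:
$b = \frac{77}{3}$ ($b = \frac{1}{3} \cdot 77 = \frac{77}{3} \approx 25.667$)
$\left(-130 + \left(\frac{125}{51} + \frac{194}{131}\right)\right) b = \left(-130 + \left(\frac{125}{51} + \frac{194}{131}\right)\right) \frac{77}{3} = \left(-130 + \frac{26269}{6681}\right) \frac{77}{3} = \left(- \frac{842261}{6681}\right) \frac{77}{3} = - \frac{64854097}{20043}$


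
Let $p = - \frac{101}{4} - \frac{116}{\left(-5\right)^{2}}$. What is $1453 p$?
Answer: $- \frac{4343017}{100} \approx -43430.0$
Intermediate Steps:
$p = - \frac{2989}{100}$ ($p = \left(-101\right) \frac{1}{4} - \frac{116}{25} = - \frac{101}{4} - \frac{116}{25} = - \frac{2989}{100} \approx -29.89$)
$1453 p = 1453 \left(- \frac{2989}{100}\right) = - \frac{4343017}{100}$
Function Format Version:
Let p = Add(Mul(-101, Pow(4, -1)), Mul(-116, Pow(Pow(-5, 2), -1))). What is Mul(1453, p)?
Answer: Rational(-4343017, 100) ≈ -43430.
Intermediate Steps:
p = Rational(-2989, 100) (p = Add(Mul(-101, Rational(1, 4)), Mul(-116, Pow(25, -1))) = Add(Rational(-101, 4), Mul(-116, Rational(1, 25))) = Add(Rational(-101, 4), Rational(-116, 25)) = Rational(-2989, 100) ≈ -29.890)
Mul(1453, p) = Mul(1453, Rational(-2989, 100)) = Rational(-4343017, 100)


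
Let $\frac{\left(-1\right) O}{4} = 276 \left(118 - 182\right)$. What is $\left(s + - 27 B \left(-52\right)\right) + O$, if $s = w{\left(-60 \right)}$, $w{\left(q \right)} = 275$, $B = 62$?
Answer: $157979$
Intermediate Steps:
$s = 275$
$O = 70656$ ($O = - 4 \cdot 276 \left(118 - 182\right) = - 4 \cdot 276 \left(-64\right) = \left(-4\right) \left(-17664\right) = 70656$)
$\left(s + - 27 B \left(-52\right)\right) + O = \left(275 + \left(-27\right) 62 \left(-52\right)\right) + 70656 = \left(275 - -87048\right) + 70656 = \left(275 + 87048\right) + 70656 = 87323 + 70656 = 157979$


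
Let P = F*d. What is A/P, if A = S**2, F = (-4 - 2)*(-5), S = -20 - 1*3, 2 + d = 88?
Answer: 529/2580 ≈ 0.20504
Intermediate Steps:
d = 86 (d = -2 + 88 = 86)
S = -23 (S = -20 - 3 = -23)
F = 30 (F = -6*(-5) = 30)
P = 2580 (P = 30*86 = 2580)
A = 529 (A = (-23)**2 = 529)
A/P = 529/2580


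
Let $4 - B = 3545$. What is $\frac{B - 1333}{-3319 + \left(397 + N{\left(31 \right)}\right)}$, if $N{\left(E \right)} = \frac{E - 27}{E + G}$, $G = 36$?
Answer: $\frac{163279}{97885} \approx 1.6681$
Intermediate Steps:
$N{\left(E \right)} = \frac{-27 + E}{36 + E}$ ($N{\left(E \right)} = \frac{E - 27}{E + 36} = \frac{-27 + E}{36 + E}$)
$B = -3541$ ($B = 4 - 3545 = -3541$)
$\frac{B - 1333}{-3319 + \left(397 + N{\left(31 \right)}\right)} = \frac{-3541 - 1333}{-3319 + \left(397 + \frac{-27 + 31}{36 + 31}\right)} = - \frac{4874}{-3319 + \left(397 + \frac{1}{67} \cdot 4\right)} = - \frac{4874}{-3319 + \left(397 + \frac{4}{67}\right)} = - \frac{4874}{-3319 + \frac{26603}{67}} = - \frac{4874}{- \frac{195770}{67}} = \left(-4874\right) \left(- \frac{67}{195770}\right) = \frac{163279}{97885}$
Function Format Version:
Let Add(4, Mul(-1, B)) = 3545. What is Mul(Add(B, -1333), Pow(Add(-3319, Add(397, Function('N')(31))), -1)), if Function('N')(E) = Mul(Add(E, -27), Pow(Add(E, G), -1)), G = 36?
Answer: Rational(163279, 97885) ≈ 1.6681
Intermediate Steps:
Function('N')(E) = Mul(Pow(Add(36, E), -1), Add(-27, E)) (Function('N')(E) = Mul(Add(E, -27), Pow(Add(E, 36), -1)) = Mul(Add(-27, E), Pow(Add(36, E), -1)) = Mul(Pow(Add(36, E), -1), Add(-27, E)))
B = -3541 (B = Add(4, Mul(-1, 3545)) = Add(4, -3545) = -3541)
Mul(Add(B, -1333), Pow(Add(-3319, Add(397, Function('N')(31))), -1)) = Mul(Add(-3541, -1333), Pow(Add(-3319, Add(397, Mul(Pow(Add(36, 31), -1), Add(-27, 31)))), -1)) = Mul(-4874, Pow(Add(-3319, Add(397, Mul(Pow(67, -1), 4))), -1)) = Mul(-4874, Pow(Add(-3319, Add(397, Mul(Rational(1, 67), 4))), -1)) = Mul(-4874, Pow(Add(-3319, Add(397, Rational(4, 67))), -1)) = Mul(-4874, Pow(Add(-3319, Rational(26603, 67)), -1)) = Mul(-4874, Pow(Rational(-195770, 67), -1)) = Mul(-4874, Rational(-67, 195770)) = Rational(163279, 97885)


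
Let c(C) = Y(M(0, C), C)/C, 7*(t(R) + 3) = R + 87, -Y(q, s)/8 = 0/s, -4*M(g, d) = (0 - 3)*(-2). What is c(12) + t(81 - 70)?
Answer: 11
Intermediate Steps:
M(g, d) = -3/2 (M(g, d) = -(0 - 3)*(-2)/4 = -(-3)*(-2)/4 = -¼*6 = -3/2)
Y(q, s) = 0 (Y(q, s) = -0/s = -8*0 = 0)
t(R) = 66/7 + R/7 (t(R) = -3 + (R + 87)/7 = -3 + (87 + R)/7 = -3 + (87/7 + R/7) = 66/7 + R/7)
c(C) = 0 (c(C) = 0/C = 0)
c(12) + t(81 - 70) = 0 + (66/7 + (81 - 70)/7) = 0 + (66/7 + (⅐)*11) = 0 + (66/7 + 11/7) = 0 + 11 = 11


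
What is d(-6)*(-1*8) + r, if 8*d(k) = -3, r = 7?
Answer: 10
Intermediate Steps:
d(k) = -3/8 (d(k) = (⅛)*(-3) = -3/8)
d(-6)*(-1*8) + r = -(-3)*8/8 + 7 = -3/8*(-8) + 7 = 3 + 7 = 10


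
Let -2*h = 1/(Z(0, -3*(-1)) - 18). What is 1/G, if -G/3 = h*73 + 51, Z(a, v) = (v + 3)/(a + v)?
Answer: -32/5115 ≈ -0.0062561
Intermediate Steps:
Z(a, v) = (3 + v)/(a + v)
h = 1/32 (h = -1/(2*((3 - 3*(-1))/(0 - 3*(-1)) - 18)) = -1/(2*((3 + 3)/(0 + 3) - 18)) = -1/(2*(6/3 - 18)) = -1/(2*((⅓)*6 - 18)) = -1/(2*(2 - 18)) = -½/(-16) = -½*(-1/16) = 1/32 ≈ 0.031250)
G = -5115/32 (G = -3*((1/32)*73 + 51) = -3*(73/32 + 51) = -3*1705/32 = -5115/32 ≈ -159.84)
1/G = 1/(-5115/32) = -32/5115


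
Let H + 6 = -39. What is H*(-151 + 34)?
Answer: 5265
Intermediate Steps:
H = -45 (H = -6 - 39 = -45)
H*(-151 + 34) = -45*(-151 + 34) = -45*(-117) = 5265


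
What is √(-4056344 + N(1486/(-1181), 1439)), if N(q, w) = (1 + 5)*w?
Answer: I*√4047710 ≈ 2011.9*I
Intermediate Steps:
N(q, w) = 6*w
√(-4056344 + N(1486/(-1181), 1439)) = √(-4056344 + 6*1439) = √(-4056344 + 8634) = √(-4047710) = I*√4047710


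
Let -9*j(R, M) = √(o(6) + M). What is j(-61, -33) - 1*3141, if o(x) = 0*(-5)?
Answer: -3141 - I*√33/9 ≈ -3141.0 - 0.63828*I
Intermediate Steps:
o(x) = 0
j(R, M) = -√M/9 (j(R, M) = -√(0 + M)/9 = -√M/9)
j(-61, -33) - 1*3141 = -I*√33/9 - 1*3141 = -I*√33/9 - 3141 = -3141 - I*√33/9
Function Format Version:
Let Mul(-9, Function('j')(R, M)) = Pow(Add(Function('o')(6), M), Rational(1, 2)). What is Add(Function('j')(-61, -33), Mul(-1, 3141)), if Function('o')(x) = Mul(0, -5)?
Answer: Add(-3141, Mul(Rational(-1, 9), I, Pow(33, Rational(1, 2)))) ≈ Add(-3141.0, Mul(-0.63828, I))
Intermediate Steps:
Function('o')(x) = 0
Function('j')(R, M) = Mul(Rational(-1, 9), Pow(M, Rational(1, 2))) (Function('j')(R, M) = Mul(Rational(-1, 9), Pow(Add(0, M), Rational(1, 2))) = Mul(Rational(-1, 9), Pow(M, Rational(1, 2))))
Add(Function('j')(-61, -33), Mul(-1, 3141)) = Add(Mul(Rational(-1, 9), Pow(-33, Rational(1, 2))), Mul(-1, 3141)) = Add(Mul(Rational(-1, 9), Mul(I, Pow(33, Rational(1, 2)))), -3141) = Add(Mul(Rational(-1, 9), I, Pow(33, Rational(1, 2))), -3141) = Add(-3141, Mul(Rational(-1, 9), I, Pow(33, Rational(1, 2))))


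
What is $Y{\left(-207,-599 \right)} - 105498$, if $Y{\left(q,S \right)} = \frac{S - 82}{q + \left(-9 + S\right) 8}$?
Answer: $- \frac{534979677}{5071} \approx -1.055 \cdot 10^{5}$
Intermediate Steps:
$Y{\left(q,S \right)} = \frac{-82 + S}{-72 + q + 8 S}$ ($Y{\left(q,S \right)} = \frac{-82 + S}{q + \left(-72 + 8 S\right)} = \frac{-82 + S}{-72 + q + 8 S}$)
$Y{\left(-207,-599 \right)} - 105498 = \frac{-82 - 599}{-72 - 207 + 8 \left(-599\right)} - 105498 = \frac{1}{-72 - 207 - 4792} \left(-681\right) - 105498 = \frac{1}{-5071} \left(-681\right) - 105498 = \left(- \frac{1}{5071}\right) \left(-681\right) - 105498 = \frac{681}{5071} - 105498 = - \frac{534979677}{5071}$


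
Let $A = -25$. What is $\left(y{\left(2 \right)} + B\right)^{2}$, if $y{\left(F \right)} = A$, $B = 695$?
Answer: $448900$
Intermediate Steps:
$y{\left(F \right)} = -25$
$\left(y{\left(2 \right)} + B\right)^{2} = \left(-25 + 695\right)^{2} = 670^{2} = 448900$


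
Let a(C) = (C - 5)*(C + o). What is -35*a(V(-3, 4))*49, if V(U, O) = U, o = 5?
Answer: 27440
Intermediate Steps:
a(C) = (-5 + C)*(5 + C) (a(C) = (C - 5)*(C + 5) = (-5 + C)*(5 + C))
-35*a(V(-3, 4))*49 = -35*(-25 + (-3)**2)*49 = -35*(-25 + 9)*49 = -35*(-16)*49 = 560*49 = 27440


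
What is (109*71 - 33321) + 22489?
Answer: -3093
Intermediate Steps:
(109*71 - 33321) + 22489 = (7739 - 33321) + 22489 = -25582 + 22489 = -3093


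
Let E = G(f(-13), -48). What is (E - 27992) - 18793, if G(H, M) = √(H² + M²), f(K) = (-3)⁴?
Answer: -46785 + 3*√985 ≈ -46691.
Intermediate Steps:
f(K) = 81
E = 3*√985 (E = √(81² + (-48)²) = √(6561 + 2304) = √8865 = 3*√985 ≈ 94.154)
(E - 27992) - 18793 = (3*√985 - 27992) - 18793 = (-27992 + 3*√985) - 18793 = -46785 + 3*√985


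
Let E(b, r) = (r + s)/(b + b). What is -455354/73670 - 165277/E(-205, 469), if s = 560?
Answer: 50935445333/773535 ≈ 65848.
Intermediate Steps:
E(b, r) = (560 + r)/(2*b) (E(b, r) = (r + 560)/(b + b) = (560 + r)/((2*b)) = (560 + r)*(1/(2*b)) = (560 + r)/(2*b))
-455354/73670 - 165277/E(-205, 469) = -455354/73670 - 165277*(-410/(560 + 469)) = -455354*1/73670 - 165277/((½)*(-1/205)*1029) = -227677/36835 - 165277/(-1029/410) = -227677/36835 - 165277*(-410/1029) = -227677/36835 + 1382930/21 = 50935445333/773535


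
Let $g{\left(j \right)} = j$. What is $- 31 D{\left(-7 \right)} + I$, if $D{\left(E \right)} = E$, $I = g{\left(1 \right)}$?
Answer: $218$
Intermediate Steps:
$I = 1$
$- 31 D{\left(-7 \right)} + I = \left(-31\right) \left(-7\right) + 1 = 217 + 1 = 218$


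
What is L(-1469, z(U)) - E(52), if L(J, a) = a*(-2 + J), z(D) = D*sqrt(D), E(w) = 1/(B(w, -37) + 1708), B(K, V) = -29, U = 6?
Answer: -1/1679 - 8826*sqrt(6) ≈ -21619.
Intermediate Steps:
E(w) = 1/1679 (E(w) = 1/(-29 + 1708) = 1/1679)
z(D) = D**(3/2)
L(-1469, z(U)) - E(52) = 6**(3/2)*(-2 - 1469) - 1*1/1679 = (6*sqrt(6))*(-1471) - 1/1679 = -8826*sqrt(6) - 1/1679 = -1/1679 - 8826*sqrt(6)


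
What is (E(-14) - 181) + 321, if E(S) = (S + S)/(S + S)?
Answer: 141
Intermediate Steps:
E(S) = 1 (E(S) = (2*S)/((2*S)) = (1/(2*S))*(2*S) = 1)
(E(-14) - 181) + 321 = (1 - 181) + 321 = -180 + 321 = 141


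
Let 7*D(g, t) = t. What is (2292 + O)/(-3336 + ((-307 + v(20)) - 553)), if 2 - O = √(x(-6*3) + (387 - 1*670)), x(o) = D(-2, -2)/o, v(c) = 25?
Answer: -2294/4171 + 2*I*√31199/87591 ≈ -0.54999 + 0.0040331*I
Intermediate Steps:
D(g, t) = t/7
x(o) = -2/(7*o) (x(o) = ((⅐)*(-2))/o = -2/(7*o))
O = 2 - 2*I*√31199/21 (O = 2 - √(-2/(7*((-6*3))) + (387 - 1*670)) = 2 - √(-2/7/(-18) + (387 - 670)) = 2 - √(-2/7*(-1/18) - 283) = 2 - √(1/63 - 283) = 2 - √(-17828/63) = 2 - 2*I*√31199/21 ≈ 2.0 - 16.822*I)
(2292 + O)/(-3336 + ((-307 + v(20)) - 553)) = (2292 + (2 - 2*I*√31199/21))/(-3336 + ((-307 + 25) - 553)) = (2294 - 2*I*√31199/21)/(-3336 + (-282 - 553)) = (2294 - 2*I*√31199/21)/(-3336 - 835) = (2294 - 2*I*√31199/21)/(-4171) = (2294 - 2*I*√31199/21)*(-1/4171) = -2294/4171 + 2*I*√31199/87591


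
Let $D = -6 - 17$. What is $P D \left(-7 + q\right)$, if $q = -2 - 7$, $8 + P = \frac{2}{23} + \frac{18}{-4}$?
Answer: $-4568$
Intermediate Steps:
$P = - \frac{571}{46}$ ($P = -8 + \left(\frac{2}{23} + \frac{18}{-4}\right) = -8 + \left(2 \cdot \frac{1}{23} + 18 \left(- \frac{1}{4}\right)\right) = -8 + \left(\frac{2}{23} - \frac{9}{2}\right) = -8 - \frac{203}{46} = - \frac{571}{46} \approx -12.413$)
$q = -9$ ($q = -2 - 7 = -9$)
$D = -23$ ($D = -6 - 17 = -23$)
$P D \left(-7 + q\right) = \left(- \frac{571}{46}\right) \left(-23\right) \left(-7 - 9\right) = \frac{571}{2} \left(-16\right) = -4568$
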